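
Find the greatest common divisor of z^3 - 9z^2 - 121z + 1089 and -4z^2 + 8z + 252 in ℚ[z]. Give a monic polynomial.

z - 9

Repeated division with remainder:
  z^3 - 9z^2 - 121z + 1089 = (-(1/4)z + 7/4)(-4z^2 + 8z + 252) + (-72z + 648)
  -4z^2 + 8z + 252 = ((1/18)z + 7/18)(-72z + 648) + (0)
Last nonzero remainder: -72z + 648. Dividing through by -72 gives the monic gcd z - 9.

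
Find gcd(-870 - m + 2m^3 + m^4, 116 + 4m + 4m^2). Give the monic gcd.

Repeated division with remainder:
  m^4 + 2m^3 - m - 870 = ((1/4)m^2 + (1/4)m - 15/2)(4m^2 + 4m + 116) + (0)
Last nonzero remainder: 4m^2 + 4m + 116. Dividing through by 4 gives the monic gcd m^2 + m + 29.

29 + m + m^2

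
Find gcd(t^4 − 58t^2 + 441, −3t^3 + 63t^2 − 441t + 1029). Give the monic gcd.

Euclidean algorithm in ℚ[t]:
  t^4 − 58t^2 + 441 = (−(1/3)t − 7)(−3t^3 + 63t^2 − 441t + 1029) + (236t^2 − 2744t + 7644)
  −3t^3 + 63t^2 − 441t + 1029 = (−(3/236)t + 1659/13924)(236t^2 − 2744t + 7644) + (−(58800/3481)t + 411600/3481)
  236t^2 − 2744t + 7644 = (−(205379/14700)t + 45253/700)(−(58800/3481)t + 411600/3481) + (0)
Last nonzero remainder: −(58800/3481)t + 411600/3481. Dividing through by −58800/3481 gives the monic gcd t − 7.

t − 7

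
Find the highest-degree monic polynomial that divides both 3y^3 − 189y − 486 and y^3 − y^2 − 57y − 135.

Apply the Euclidean algorithm:
  3y^3 − 189y − 486 = (3)(y^3 − y^2 − 57y − 135) + (3y^2 − 18y − 81)
  y^3 − y^2 − 57y − 135 = ((1/3)y + 5/3)(3y^2 − 18y − 81) + (0)
Last nonzero remainder: 3y^2 − 18y − 81. Dividing through by 3 gives the monic gcd y^2 − 6y − 27.

y^2 − 6y − 27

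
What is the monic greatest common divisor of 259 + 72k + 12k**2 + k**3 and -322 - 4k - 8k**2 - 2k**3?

Euclidean algorithm in ℚ[k]:
  k**3 + 12k**2 + 72k + 259 = (-1/2)(-2k**3 - 8k**2 - 4k - 322) + (8k**2 + 70k + 98)
  -2k**3 - 8k**2 - 4k - 322 = (-(1/4)k + 19/16)(8k**2 + 70k + 98) + (-(501/8)k - 3507/8)
  8k**2 + 70k + 98 = (-(64/501)k - 112/501)(-(501/8)k - 3507/8) + (0)
Last nonzero remainder: -(501/8)k - 3507/8. Dividing through by -501/8 gives the monic gcd k + 7.

7 + k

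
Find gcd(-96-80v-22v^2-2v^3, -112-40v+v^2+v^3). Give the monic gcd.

Apply the Euclidean algorithm:
  -2v^3-22v^2-80v-96 = (-2)(v^3+v^2-40v-112) + (-20v^2-160v-320)
  v^3+v^2-40v-112 = (-(1/20)v+7/20)(-20v^2-160v-320) + (0)
Last nonzero remainder: -20v^2-160v-320. Dividing through by -20 gives the monic gcd v^2+8v+16.

16+8v+v^2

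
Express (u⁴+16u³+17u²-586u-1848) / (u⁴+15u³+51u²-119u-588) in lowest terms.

(u²+5u-66)/(u²+4u-21)

Euclidean algorithm in ℚ[u]:
  u⁴+16u³+17u²-586u-1848 = (u⁴+15u³+51u²-119u-588) + (u³-34u²-467u-1260)
  u⁴+15u³+51u²-119u-588 = (u+49)(u³-34u²-467u-1260) + (2184u²+24024u+61152)
  u³-34u²-467u-1260 = ((1/2184)u-15/728)(2184u²+24024u+61152) + (0)
Last nonzero remainder: 2184u²+24024u+61152. Dividing through by 2184 gives the monic gcd u²+11u+28.
Cancel u²+11u+28 from numerator and denominator to get the reduced form.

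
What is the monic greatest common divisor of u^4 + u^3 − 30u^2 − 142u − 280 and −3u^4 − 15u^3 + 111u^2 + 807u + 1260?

Euclidean algorithm in ℚ[u]:
  u^4 + u^3 − 30u^2 − 142u − 280 = (−1/3)(−3u^4 − 15u^3 + 111u^2 + 807u + 1260) + (−4u^3 + 7u^2 + 127u + 140)
  −3u^4 − 15u^3 + 111u^2 + 807u + 1260 = ((3/4)u + 81/16)(−4u^3 + 7u^2 + 127u + 140) + (−(315/16)u^2 + (945/16)u + 2205/4)
  −4u^3 + 7u^2 + 127u + 140 = ((64/315)u + 16/63)(−(315/16)u^2 + (945/16)u + 2205/4) + (0)
Last nonzero remainder: −(315/16)u^2 + (945/16)u + 2205/4. Dividing through by −315/16 gives the monic gcd u^2 − 3u − 28.

u^2 − 3u − 28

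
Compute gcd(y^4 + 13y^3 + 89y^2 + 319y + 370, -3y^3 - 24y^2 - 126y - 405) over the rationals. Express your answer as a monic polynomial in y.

y + 5

Repeated division with remainder:
  y^4 + 13y^3 + 89y^2 + 319y + 370 = (-(1/3)y - 5/3)(-3y^3 - 24y^2 - 126y - 405) + (7y^2 - 26y - 305)
  -3y^3 - 24y^2 - 126y - 405 = (-(3/7)y - 246/49)(7y^2 - 26y - 305) + (-(18975/49)y - 94875/49)
  7y^2 - 26y - 305 = (-(343/18975)y + 2989/18975)(-(18975/49)y - 94875/49) + (0)
Last nonzero remainder: -(18975/49)y - 94875/49. Dividing through by -18975/49 gives the monic gcd y + 5.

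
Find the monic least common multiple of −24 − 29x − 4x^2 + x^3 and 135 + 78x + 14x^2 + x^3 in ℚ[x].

−1080 − 1569x − 523x^2 − 28x^3 + 7x^4 + x^5

Apply the Euclidean algorithm:
  x^3 − 4x^2 − 29x − 24 = (x^3 + 14x^2 + 78x + 135) + (−18x^2 − 107x − 159)
  x^3 + 14x^2 + 78x + 135 = (−(1/18)x − 145/324)(−18x^2 − 107x − 159) + ((6895/324)x + 6895/108)
  −18x^2 − 107x − 159 = (−(5832/6895)x − 17172/6895)((6895/324)x + 6895/108) + (0)
Last nonzero remainder: (6895/324)x + 6895/108. Dividing through by 6895/324 gives the monic gcd x + 3.
Then lcm(f, g) = f·g / gcd(f, g); expanding and making the result monic gives the answer.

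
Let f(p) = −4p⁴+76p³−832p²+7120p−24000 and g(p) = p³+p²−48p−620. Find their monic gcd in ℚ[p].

p−10

By polynomial division,
  −4p⁴+76p³−832p²+7120p−24000 = (−4p+80)(p³+p²−48p−620) + (−1104p²+8480p+25600)
  p³+p²−48p−620 = (−(1/1104)p−599/76176)(−1104p²+8480p+25600) + ((199342/4761)p−1993420/4761)
  −1104p²+8480p+25600 = (−(2628072/99671)p−6094080/99671)((199342/4761)p−1993420/4761) + (0)
Last nonzero remainder: (199342/4761)p−1993420/4761. Dividing through by 199342/4761 gives the monic gcd p−10.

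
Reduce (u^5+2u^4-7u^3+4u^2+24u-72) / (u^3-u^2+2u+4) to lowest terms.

(u^3+4u^2-3u-18)/(u+1)

Apply the Euclidean algorithm:
  u^5+2u^4-7u^3+4u^2+24u-72 = (u^2+3u-6)(u^3-u^2+2u+4) + (-12u^2+24u-48)
  u^3-u^2+2u+4 = (-(1/12)u-1/12)(-12u^2+24u-48) + (0)
Last nonzero remainder: -12u^2+24u-48. Dividing through by -12 gives the monic gcd u^2-2u+4.
Cancel u^2-2u+4 from numerator and denominator to get the reduced form.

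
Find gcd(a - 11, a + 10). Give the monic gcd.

By polynomial division,
  a - 11 = (a + 10) + (-21)
  a + 10 = (-(1/21)a - 10/21)(-21) + (0)
The last nonzero remainder is the constant -21, so the polynomials are coprime and gcd = 1.

1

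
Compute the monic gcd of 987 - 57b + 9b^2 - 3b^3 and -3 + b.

1

By polynomial division,
  -3b^3 + 9b^2 - 57b + 987 = (-3b^2 - 57)(b - 3) + (816)
  b - 3 = ((1/816)b - 1/272)(816) + (0)
The last nonzero remainder is the constant 816, so the polynomials are coprime and gcd = 1.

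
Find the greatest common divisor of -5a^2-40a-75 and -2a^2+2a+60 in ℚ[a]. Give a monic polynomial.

a+5

By polynomial division,
  -5a^2-40a-75 = (5/2)(-2a^2+2a+60) + (-45a-225)
  -2a^2+2a+60 = ((2/45)a-4/15)(-45a-225) + (0)
Last nonzero remainder: -45a-225. Dividing through by -45 gives the monic gcd a+5.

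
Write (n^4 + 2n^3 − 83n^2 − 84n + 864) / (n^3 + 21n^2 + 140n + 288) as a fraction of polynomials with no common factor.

(n^2 − 11n + 24)/(n + 8)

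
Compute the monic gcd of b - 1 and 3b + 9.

Apply the Euclidean algorithm:
  b - 1 = (1/3)(3b + 9) + (-4)
  3b + 9 = (-(3/4)b - 9/4)(-4) + (0)
The last nonzero remainder is the constant -4, so the polynomials are coprime and gcd = 1.

1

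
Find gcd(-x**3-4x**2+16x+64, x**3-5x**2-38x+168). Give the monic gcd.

Apply the Euclidean algorithm:
  -x**3-4x**2+16x+64 = (-1)(x**3-5x**2-38x+168) + (-9x**2-22x+232)
  x**3-5x**2-38x+168 = (-(1/9)x+67/81)(-9x**2-22x+232) + ((484/81)x-1936/81)
  -9x**2-22x+232 = (-(729/484)x-2349/242)((484/81)x-1936/81) + (0)
Last nonzero remainder: (484/81)x-1936/81. Dividing through by 484/81 gives the monic gcd x-4.

x-4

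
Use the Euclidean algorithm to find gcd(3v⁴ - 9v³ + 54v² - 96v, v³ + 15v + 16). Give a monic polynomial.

v² - v + 16

Apply the Euclidean algorithm:
  3v⁴ - 9v³ + 54v² - 96v = (3v - 9)(v³ + 15v + 16) + (9v² - 9v + 144)
  v³ + 15v + 16 = ((1/9)v + 1/9)(9v² - 9v + 144) + (0)
Last nonzero remainder: 9v² - 9v + 144. Dividing through by 9 gives the monic gcd v² - v + 16.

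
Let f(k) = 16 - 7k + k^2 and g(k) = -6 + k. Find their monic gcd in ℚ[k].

1

By polynomial division,
  k^2 - 7k + 16 = (k - 1)(k - 6) + (10)
  k - 6 = ((1/10)k - 3/5)(10) + (0)
The last nonzero remainder is the constant 10, so the polynomials are coprime and gcd = 1.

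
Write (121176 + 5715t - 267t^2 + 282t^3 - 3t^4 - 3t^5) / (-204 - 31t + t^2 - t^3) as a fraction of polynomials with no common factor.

(-2376 - 345t + 18t^2 + 3t^3)/(4 + t)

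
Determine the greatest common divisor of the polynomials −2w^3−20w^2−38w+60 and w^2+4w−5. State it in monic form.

w^2+4w−5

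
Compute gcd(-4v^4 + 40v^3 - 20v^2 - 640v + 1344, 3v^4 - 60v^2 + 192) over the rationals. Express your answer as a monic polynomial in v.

Apply the Euclidean algorithm:
  -4v^4 + 40v^3 - 20v^2 - 640v + 1344 = (-4/3)(3v^4 - 60v^2 + 192) + (40v^3 - 100v^2 - 640v + 1600)
  3v^4 - 60v^2 + 192 = ((3/40)v + 3/16)(40v^3 - 100v^2 - 640v + 1600) + ((27/4)v^2 - 108)
  40v^3 - 100v^2 - 640v + 1600 = ((160/27)v - 400/27)((27/4)v^2 - 108) + (0)
Last nonzero remainder: (27/4)v^2 - 108. Dividing through by 27/4 gives the monic gcd v^2 - 16.

v^2 - 16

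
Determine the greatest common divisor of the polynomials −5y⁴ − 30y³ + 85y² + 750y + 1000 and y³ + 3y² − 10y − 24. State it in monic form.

y² + 6y + 8

Euclidean algorithm in ℚ[y]:
  −5y⁴ − 30y³ + 85y² + 750y + 1000 = (−5y − 15)(y³ + 3y² − 10y − 24) + (80y² + 480y + 640)
  y³ + 3y² − 10y − 24 = ((1/80)y − 3/80)(80y² + 480y + 640) + (0)
Last nonzero remainder: 80y² + 480y + 640. Dividing through by 80 gives the monic gcd y² + 6y + 8.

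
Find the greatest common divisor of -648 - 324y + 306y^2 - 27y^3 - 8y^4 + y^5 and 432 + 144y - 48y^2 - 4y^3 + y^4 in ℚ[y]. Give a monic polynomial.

Repeated division with remainder:
  y^5 - 8y^4 - 27y^3 + 306y^2 - 324y - 648 = (y - 4)(y^4 - 4y^3 - 48y^2 + 144y + 432) + (5y^3 - 30y^2 - 180y + 1080)
  y^4 - 4y^3 - 48y^2 + 144y + 432 = ((1/5)y + 2/5)(5y^3 - 30y^2 - 180y + 1080) + (0)
Last nonzero remainder: 5y^3 - 30y^2 - 180y + 1080. Dividing through by 5 gives the monic gcd y^3 - 6y^2 - 36y + 216.

216 - 36y - 6y^2 + y^3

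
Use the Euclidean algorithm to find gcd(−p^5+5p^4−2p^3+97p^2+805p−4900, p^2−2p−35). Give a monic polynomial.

p^2−2p−35

Repeated division with remainder:
  −p^5+5p^4−2p^3+97p^2+805p−4900 = (−p^3+3p^2−31p+140)(p^2−2p−35) + (0)
The last nonzero remainder p^2−2p−35 is already monic.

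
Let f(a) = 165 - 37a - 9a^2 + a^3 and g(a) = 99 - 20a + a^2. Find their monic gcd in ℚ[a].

-11 + a

Repeated division with remainder:
  a^3 - 9a^2 - 37a + 165 = (a + 11)(a^2 - 20a + 99) + (84a - 924)
  a^2 - 20a + 99 = ((1/84)a - 3/28)(84a - 924) + (0)
Last nonzero remainder: 84a - 924. Dividing through by 84 gives the monic gcd a - 11.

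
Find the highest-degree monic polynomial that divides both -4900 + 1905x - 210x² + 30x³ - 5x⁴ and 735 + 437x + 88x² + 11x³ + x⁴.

49 + 3x + x²

Apply the Euclidean algorithm:
  -5x⁴ + 30x³ - 210x² + 1905x - 4900 = (-5)(x⁴ + 11x³ + 88x² + 437x + 735) + (85x³ + 230x² + 4090x - 1225)
  x⁴ + 11x³ + 88x² + 437x + 735 = ((1/85)x + 141/1445)(85x³ + 230x² + 4090x - 1225) + ((5040/289)x² + (15120/289)x + 246960/289)
  85x³ + 230x² + 4090x - 1225 = ((4913/1008)x - 1445/1008)((5040/289)x² + (15120/289)x + 246960/289) + (0)
Last nonzero remainder: (5040/289)x² + (15120/289)x + 246960/289. Dividing through by 5040/289 gives the monic gcd x² + 3x + 49.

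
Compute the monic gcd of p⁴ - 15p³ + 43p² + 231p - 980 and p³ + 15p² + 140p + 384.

Euclidean algorithm in ℚ[p]:
  p⁴ - 15p³ + 43p² + 231p - 980 = (p - 30)(p³ + 15p² + 140p + 384) + (353p² + 4047p + 10540)
  p³ + 15p² + 140p + 384 = ((1/353)p + 1248/124609)(353p² + 4047p + 10540) + ((8673984/124609)p + 34695936/124609)
  353p² + 4047p + 10540 = ((43986977/8673984)p + 328344715/8673984)((8673984/124609)p + 34695936/124609) + (0)
Last nonzero remainder: (8673984/124609)p + 34695936/124609. Dividing through by 8673984/124609 gives the monic gcd p + 4.

p + 4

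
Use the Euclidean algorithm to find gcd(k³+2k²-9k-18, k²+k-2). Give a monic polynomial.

By polynomial division,
  k³+2k²-9k-18 = (k+1)(k²+k-2) + (-8k-16)
  k²+k-2 = (-(1/8)k+1/8)(-8k-16) + (0)
Last nonzero remainder: -8k-16. Dividing through by -8 gives the monic gcd k+2.

k+2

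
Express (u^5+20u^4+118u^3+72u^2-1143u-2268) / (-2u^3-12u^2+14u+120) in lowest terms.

Euclidean algorithm in ℚ[u]:
  u^5+20u^4+118u^3+72u^2-1143u-2268 = (-(1/2)u^2-7u-41/2)(-2u^3-12u^2+14u+120) + (-16u^2-16u+192)
  -2u^3-12u^2+14u+120 = ((1/8)u+5/8)(-16u^2-16u+192) + (0)
Last nonzero remainder: -16u^2-16u+192. Dividing through by -16 gives the monic gcd u^2+u-12.
Cancel u^2+u-12 from numerator and denominator to get the reduced form.

(-u^3-19u^2-111u-189)/(2u+10)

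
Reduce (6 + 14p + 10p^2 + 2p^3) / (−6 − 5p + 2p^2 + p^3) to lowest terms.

(2 + 2p)/(−2 + p)

By polynomial division,
  2p^3 + 10p^2 + 14p + 6 = (2)(p^3 + 2p^2 − 5p − 6) + (6p^2 + 24p + 18)
  p^3 + 2p^2 − 5p − 6 = ((1/6)p − 1/3)(6p^2 + 24p + 18) + (0)
Last nonzero remainder: 6p^2 + 24p + 18. Dividing through by 6 gives the monic gcd p^2 + 4p + 3.
Cancel p^2 + 4p + 3 from numerator and denominator to get the reduced form.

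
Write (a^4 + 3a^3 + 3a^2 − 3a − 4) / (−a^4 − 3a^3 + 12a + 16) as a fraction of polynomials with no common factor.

(−a^2 + 1)/(a^2 − 4)

Euclidean algorithm in ℚ[a]:
  a^4 + 3a^3 + 3a^2 − 3a − 4 = (−1)(−a^4 − 3a^3 + 12a + 16) + (3a^2 + 9a + 12)
  −a^4 − 3a^3 + 12a + 16 = (−(1/3)a^2 + 4/3)(3a^2 + 9a + 12) + (0)
Last nonzero remainder: 3a^2 + 9a + 12. Dividing through by 3 gives the monic gcd a^2 + 3a + 4.
Cancel a^2 + 3a + 4 from numerator and denominator to get the reduced form.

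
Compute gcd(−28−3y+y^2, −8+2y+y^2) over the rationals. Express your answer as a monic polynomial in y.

4+y

Euclidean algorithm in ℚ[y]:
  y^2−3y−28 = (y^2+2y−8) + (−5y−20)
  y^2+2y−8 = (−(1/5)y+2/5)(−5y−20) + (0)
Last nonzero remainder: −5y−20. Dividing through by −5 gives the monic gcd y+4.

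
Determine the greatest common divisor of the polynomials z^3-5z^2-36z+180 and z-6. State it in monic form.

z-6

By polynomial division,
  z^3-5z^2-36z+180 = (z^2+z-30)(z-6) + (0)
The last nonzero remainder z-6 is already monic.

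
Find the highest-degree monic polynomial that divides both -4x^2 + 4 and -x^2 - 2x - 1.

x + 1

Euclidean algorithm in ℚ[x]:
  -4x^2 + 4 = (4)(-x^2 - 2x - 1) + (8x + 8)
  -x^2 - 2x - 1 = (-(1/8)x - 1/8)(8x + 8) + (0)
Last nonzero remainder: 8x + 8. Dividing through by 8 gives the monic gcd x + 1.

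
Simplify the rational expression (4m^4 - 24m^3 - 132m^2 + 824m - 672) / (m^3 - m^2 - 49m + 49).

Euclidean algorithm in ℚ[m]:
  4m^4 - 24m^3 - 132m^2 + 824m - 672 = (4m - 20)(m^3 - m^2 - 49m + 49) + (44m^2 - 352m + 308)
  m^3 - m^2 - 49m + 49 = ((1/44)m + 7/44)(44m^2 - 352m + 308) + (0)
Last nonzero remainder: 44m^2 - 352m + 308. Dividing through by 44 gives the monic gcd m^2 - 8m + 7.
Cancel m^2 - 8m + 7 from numerator and denominator to get the reduced form.

(4m^2 + 8m - 96)/(m + 7)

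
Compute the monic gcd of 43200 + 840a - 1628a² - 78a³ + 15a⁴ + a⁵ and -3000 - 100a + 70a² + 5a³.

-600 - 20a + 14a² + a³

By polynomial division,
  a⁵ + 15a⁴ - 78a³ - 1628a² + 840a + 43200 = ((1/5)a² + (1/5)a - 72/5)(5a³ + 70a² - 100a - 3000) + (0)
Last nonzero remainder: 5a³ + 70a² - 100a - 3000. Dividing through by 5 gives the monic gcd a³ + 14a² - 20a - 600.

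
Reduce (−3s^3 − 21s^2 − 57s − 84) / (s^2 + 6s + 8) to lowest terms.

(−3s^2 − 9s − 21)/(s + 2)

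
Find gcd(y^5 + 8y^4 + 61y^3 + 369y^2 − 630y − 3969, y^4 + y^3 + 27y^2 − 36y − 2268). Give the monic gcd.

By polynomial division,
  y^5 + 8y^4 + 61y^3 + 369y^2 − 630y − 3969 = (y + 7)(y^4 + y^3 + 27y^2 − 36y − 2268) + (27y^3 + 216y^2 + 1890y + 11907)
  y^4 + y^3 + 27y^2 − 36y − 2268 = ((1/27)y − 7/27)(27y^3 + 216y^2 + 1890y + 11907) + (13y^2 + 13y + 819)
  27y^3 + 216y^2 + 1890y + 11907 = ((27/13)y + 189/13)(13y^2 + 13y + 819) + (0)
Last nonzero remainder: 13y^2 + 13y + 819. Dividing through by 13 gives the monic gcd y^2 + y + 63.

y^2 + y + 63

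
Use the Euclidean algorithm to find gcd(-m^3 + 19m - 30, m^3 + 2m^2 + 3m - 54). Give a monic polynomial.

m - 3

Apply the Euclidean algorithm:
  -m^3 + 19m - 30 = (-1)(m^3 + 2m^2 + 3m - 54) + (2m^2 + 22m - 84)
  m^3 + 2m^2 + 3m - 54 = ((1/2)m - 9/2)(2m^2 + 22m - 84) + (144m - 432)
  2m^2 + 22m - 84 = ((1/72)m + 7/36)(144m - 432) + (0)
Last nonzero remainder: 144m - 432. Dividing through by 144 gives the monic gcd m - 3.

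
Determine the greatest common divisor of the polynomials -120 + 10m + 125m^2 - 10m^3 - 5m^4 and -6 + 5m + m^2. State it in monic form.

Repeated division with remainder:
  -5m^4 - 10m^3 + 125m^2 + 10m - 120 = (-5m^2 + 15m + 20)(m^2 + 5m - 6) + (0)
The last nonzero remainder m^2 + 5m - 6 is already monic.

-6 + 5m + m^2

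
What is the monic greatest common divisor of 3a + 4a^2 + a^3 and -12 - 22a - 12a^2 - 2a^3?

3 + 4a + a^2

Euclidean algorithm in ℚ[a]:
  a^3 + 4a^2 + 3a = (-1/2)(-2a^3 - 12a^2 - 22a - 12) + (-2a^2 - 8a - 6)
  -2a^3 - 12a^2 - 22a - 12 = (a + 2)(-2a^2 - 8a - 6) + (0)
Last nonzero remainder: -2a^2 - 8a - 6. Dividing through by -2 gives the monic gcd a^2 + 4a + 3.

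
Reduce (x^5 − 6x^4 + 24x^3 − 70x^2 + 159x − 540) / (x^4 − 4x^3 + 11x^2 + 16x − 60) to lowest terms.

(x^3 − 2x^2 + x − 36)/(x^2 − 4)

Euclidean algorithm in ℚ[x]:
  x^5 − 6x^4 + 24x^3 − 70x^2 + 159x − 540 = (x − 2)(x^4 − 4x^3 + 11x^2 + 16x − 60) + (5x^3 − 64x^2 + 251x − 660)
  x^4 − 4x^3 + 11x^2 + 16x − 60 = ((1/5)x + 44/25)(5x^3 − 64x^2 + 251x − 660) + ((1836/25)x^2 − (7344/25)x + 5508/5)
  5x^3 − 64x^2 + 251x − 660 = ((125/1836)x − 275/459)((1836/25)x^2 − (7344/25)x + 5508/5) + (0)
Last nonzero remainder: (1836/25)x^2 − (7344/25)x + 5508/5. Dividing through by 1836/25 gives the monic gcd x^2 − 4x + 15.
Cancel x^2 − 4x + 15 from numerator and denominator to get the reduced form.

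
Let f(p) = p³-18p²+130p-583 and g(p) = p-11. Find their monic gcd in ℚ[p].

Euclidean algorithm in ℚ[p]:
  p³-18p²+130p-583 = (p²-7p+53)(p-11) + (0)
The last nonzero remainder p-11 is already monic.

p-11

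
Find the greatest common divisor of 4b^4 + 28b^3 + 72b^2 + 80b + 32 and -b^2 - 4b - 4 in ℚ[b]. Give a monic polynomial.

b^2 + 4b + 4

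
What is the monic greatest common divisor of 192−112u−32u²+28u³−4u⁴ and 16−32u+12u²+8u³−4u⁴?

By polynomial division,
  −4u⁴+28u³−32u²−112u+192 = (−4u⁴+8u³+12u²−32u+16) + (20u³−44u²−80u+176)
  −4u⁴+8u³+12u²−32u+16 = (−(1/5)u−1/25)(20u³−44u²−80u+176) + (−(144/25)u²+576/25)
  20u³−44u²−80u+176 = (−(125/36)u+275/36)(−(144/25)u²+576/25) + (0)
Last nonzero remainder: −(144/25)u²+576/25. Dividing through by −144/25 gives the monic gcd u²−4.

−4+u²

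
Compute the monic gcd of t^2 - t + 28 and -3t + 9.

Repeated division with remainder:
  t^2 - t + 28 = (-(1/3)t - 2/3)(-3t + 9) + (34)
  -3t + 9 = (-(3/34)t + 9/34)(34) + (0)
The last nonzero remainder is the constant 34, so the polynomials are coprime and gcd = 1.

1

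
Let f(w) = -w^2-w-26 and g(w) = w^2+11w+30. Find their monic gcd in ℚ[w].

1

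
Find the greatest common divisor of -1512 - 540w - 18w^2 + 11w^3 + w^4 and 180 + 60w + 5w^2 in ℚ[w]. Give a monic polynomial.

36 + 12w + w^2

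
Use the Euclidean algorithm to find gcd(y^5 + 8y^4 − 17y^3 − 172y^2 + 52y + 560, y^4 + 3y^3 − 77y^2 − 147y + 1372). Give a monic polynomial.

y^2 + 3y − 28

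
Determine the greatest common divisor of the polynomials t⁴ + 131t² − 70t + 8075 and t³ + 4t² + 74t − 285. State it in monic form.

t² + 7t + 95

Apply the Euclidean algorithm:
  t⁴ + 131t² − 70t + 8075 = (t − 4)(t³ + 4t² + 74t − 285) + (73t² + 511t + 6935)
  t³ + 4t² + 74t − 285 = ((1/73)t − 3/73)(73t² + 511t + 6935) + (0)
Last nonzero remainder: 73t² + 511t + 6935. Dividing through by 73 gives the monic gcd t² + 7t + 95.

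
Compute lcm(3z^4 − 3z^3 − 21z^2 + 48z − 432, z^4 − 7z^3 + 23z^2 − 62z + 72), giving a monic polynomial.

z^5 − 3z^4 − 5z^3 + 30z^2 − 176z + 288

Repeated division with remainder:
  3z^4 − 3z^3 − 21z^2 + 48z − 432 = (3)(z^4 − 7z^3 + 23z^2 − 62z + 72) + (18z^3 − 90z^2 + 234z − 648)
  z^4 − 7z^3 + 23z^2 − 62z + 72 = ((1/18)z − 1/9)(18z^3 − 90z^2 + 234z − 648) + (0)
Last nonzero remainder: 18z^3 − 90z^2 + 234z − 648. Dividing through by 18 gives the monic gcd z^3 − 5z^2 + 13z − 36.
Then lcm(f, g) = f·g / gcd(f, g); expanding and making the result monic gives the answer.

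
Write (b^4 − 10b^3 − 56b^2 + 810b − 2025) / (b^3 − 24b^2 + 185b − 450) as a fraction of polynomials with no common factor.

By polynomial division,
  b^4 − 10b^3 − 56b^2 + 810b − 2025 = (b + 14)(b^3 − 24b^2 + 185b − 450) + (95b^2 − 1330b + 4275)
  b^3 − 24b^2 + 185b − 450 = ((1/95)b − 2/19)(95b^2 − 1330b + 4275) + (0)
Last nonzero remainder: 95b^2 − 1330b + 4275. Dividing through by 95 gives the monic gcd b^2 − 14b + 45.
Cancel b^2 − 14b + 45 from numerator and denominator to get the reduced form.

(b^2 + 4b − 45)/(b − 10)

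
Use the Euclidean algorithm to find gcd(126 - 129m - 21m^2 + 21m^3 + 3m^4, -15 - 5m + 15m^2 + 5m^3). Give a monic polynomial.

-3 + 2m + m^2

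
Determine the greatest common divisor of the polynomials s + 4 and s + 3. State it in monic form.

Apply the Euclidean algorithm:
  s + 4 = (s + 3) + (1)
  s + 3 = (s + 3)(1) + (0)
The last nonzero remainder is the constant 1, so the polynomials are coprime and gcd = 1.

1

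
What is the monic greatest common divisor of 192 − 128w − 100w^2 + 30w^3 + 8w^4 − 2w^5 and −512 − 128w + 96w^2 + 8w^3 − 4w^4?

Repeated division with remainder:
  −2w^5 + 8w^4 + 30w^3 − 100w^2 − 128w + 192 = ((1/2)w − 1)(−4w^4 + 8w^3 + 96w^2 − 128w − 512) + (−10w^3 + 60w^2 − 320)
  −4w^4 + 8w^3 + 96w^2 − 128w − 512 = ((2/5)w + 8/5)(−10w^3 + 60w^2 − 320) + (0)
Last nonzero remainder: −10w^3 + 60w^2 − 320. Dividing through by −10 gives the monic gcd w^3 − 6w^2 + 32.

32 − 6w^2 + w^3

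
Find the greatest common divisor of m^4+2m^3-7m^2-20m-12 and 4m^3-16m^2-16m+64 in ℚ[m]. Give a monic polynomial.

m+2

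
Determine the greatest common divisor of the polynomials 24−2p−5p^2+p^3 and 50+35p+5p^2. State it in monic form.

Repeated division with remainder:
  p^3−5p^2−2p+24 = ((1/5)p−12/5)(5p^2+35p+50) + (72p+144)
  5p^2+35p+50 = ((5/72)p+25/72)(72p+144) + (0)
Last nonzero remainder: 72p+144. Dividing through by 72 gives the monic gcd p+2.

2+p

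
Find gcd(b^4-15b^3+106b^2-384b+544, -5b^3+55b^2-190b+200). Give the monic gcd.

Apply the Euclidean algorithm:
  b^4-15b^3+106b^2-384b+544 = (-(1/5)b+4/5)(-5b^3+55b^2-190b+200) + (24b^2-192b+384)
  -5b^3+55b^2-190b+200 = (-(5/24)b+5/8)(24b^2-192b+384) + (10b-40)
  24b^2-192b+384 = ((12/5)b-48/5)(10b-40) + (0)
Last nonzero remainder: 10b-40. Dividing through by 10 gives the monic gcd b-4.

b-4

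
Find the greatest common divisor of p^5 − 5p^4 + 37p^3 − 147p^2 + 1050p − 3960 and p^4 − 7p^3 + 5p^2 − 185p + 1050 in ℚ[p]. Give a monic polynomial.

p^2 + 5p + 30

Apply the Euclidean algorithm:
  p^5 − 5p^4 + 37p^3 − 147p^2 + 1050p − 3960 = (p + 2)(p^4 − 7p^3 + 5p^2 − 185p + 1050) + (46p^3 + 28p^2 + 370p − 6060)
  p^4 − 7p^3 + 5p^2 − 185p + 1050 = ((1/46)p − 175/1058)(46p^3 + 28p^2 + 370p − 6060) + ((840/529)p^2 + (4200/529)p + 25200/529)
  46p^3 + 28p^2 + 370p − 6060 = ((12167/420)p − 53429/420)((840/529)p^2 + (4200/529)p + 25200/529) + (0)
Last nonzero remainder: (840/529)p^2 + (4200/529)p + 25200/529. Dividing through by 840/529 gives the monic gcd p^2 + 5p + 30.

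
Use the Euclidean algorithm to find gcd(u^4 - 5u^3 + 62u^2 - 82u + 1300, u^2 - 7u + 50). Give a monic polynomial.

u^2 - 7u + 50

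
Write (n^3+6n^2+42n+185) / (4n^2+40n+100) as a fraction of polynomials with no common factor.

Apply the Euclidean algorithm:
  n^3+6n^2+42n+185 = ((1/4)n−1)(4n^2+40n+100) + (57n+285)
  4n^2+40n+100 = ((4/57)n+20/57)(57n+285) + (0)
Last nonzero remainder: 57n+285. Dividing through by 57 gives the monic gcd n+5.
Cancel n+5 from numerator and denominator to get the reduced form.

(n^2+n+37)/(4n+20)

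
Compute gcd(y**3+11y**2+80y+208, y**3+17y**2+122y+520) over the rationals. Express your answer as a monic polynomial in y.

y**2+7y+52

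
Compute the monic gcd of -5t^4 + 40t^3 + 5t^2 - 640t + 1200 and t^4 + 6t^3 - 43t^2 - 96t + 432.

By polynomial division,
  -5t^4 + 40t^3 + 5t^2 - 640t + 1200 = (-5)(t^4 + 6t^3 - 43t^2 - 96t + 432) + (70t^3 - 210t^2 - 1120t + 3360)
  t^4 + 6t^3 - 43t^2 - 96t + 432 = ((1/70)t + 9/70)(70t^3 - 210t^2 - 1120t + 3360) + (0)
Last nonzero remainder: 70t^3 - 210t^2 - 1120t + 3360. Dividing through by 70 gives the monic gcd t^3 - 3t^2 - 16t + 48.

t^3 - 3t^2 - 16t + 48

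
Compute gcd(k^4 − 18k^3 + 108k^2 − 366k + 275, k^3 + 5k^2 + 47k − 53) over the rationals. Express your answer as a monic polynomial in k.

k − 1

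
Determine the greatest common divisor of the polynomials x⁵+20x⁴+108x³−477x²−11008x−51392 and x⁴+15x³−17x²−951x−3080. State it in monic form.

Apply the Euclidean algorithm:
  x⁵+20x⁴+108x³−477x²−11008x−51392 = (x+5)(x⁴+15x³−17x²−951x−3080) + (50x³+559x²−3173x−35992)
  x⁴+15x³−17x²−951x−3080 = ((1/50)x+191/2500)(50x³+559x²−3173x−35992) + ((9381/2500)x²+(28143/2500)x−206382/625)
  50x³+559x²−3173x−35992 = ((125000/9381)x+1022500/9381)((9381/2500)x²+(28143/2500)x−206382/625) + (0)
Last nonzero remainder: (9381/2500)x²+(28143/2500)x−206382/625. Dividing through by 9381/2500 gives the monic gcd x²+3x−88.

x²+3x−88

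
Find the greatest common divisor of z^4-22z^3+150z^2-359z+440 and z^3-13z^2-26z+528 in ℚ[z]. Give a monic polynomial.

Repeated division with remainder:
  z^4-22z^3+150z^2-359z+440 = (z-9)(z^3-13z^2-26z+528) + (59z^2-1121z+5192)
  z^3-13z^2-26z+528 = ((1/59)z+6/59)(59z^2-1121z+5192) + (0)
Last nonzero remainder: 59z^2-1121z+5192. Dividing through by 59 gives the monic gcd z^2-19z+88.

z^2-19z+88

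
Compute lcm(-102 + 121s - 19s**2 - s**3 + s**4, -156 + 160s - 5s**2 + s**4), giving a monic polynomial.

-2652 + 3656s - 1201s**2 + 190s**3 + 12s**4 - 6s**5 + s**6

Apply the Euclidean algorithm:
  s**4 - s**3 - 19s**2 + 121s - 102 = (s**4 - 5s**2 + 160s - 156) + (-s**3 - 14s**2 - 39s + 54)
  s**4 - 5s**2 + 160s - 156 = (-s + 14)(-s**3 - 14s**2 - 39s + 54) + (152s**2 + 760s - 912)
  -s**3 - 14s**2 - 39s + 54 = (-(1/152)s - 9/152)(152s**2 + 760s - 912) + (0)
Last nonzero remainder: 152s**2 + 760s - 912. Dividing through by 152 gives the monic gcd s**2 + 5s - 6.
Then lcm(f, g) = f·g / gcd(f, g); expanding and making the result monic gives the answer.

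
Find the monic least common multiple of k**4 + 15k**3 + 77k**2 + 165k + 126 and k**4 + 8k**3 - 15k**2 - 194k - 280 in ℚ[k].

k**6 + 14k**5 + 42k**4 - 212k**3 - 1579k**2 - 3426k - 2520

Repeated division with remainder:
  k**4 + 15k**3 + 77k**2 + 165k + 126 = (k**4 + 8k**3 - 15k**2 - 194k - 280) + (7k**3 + 92k**2 + 359k + 406)
  k**4 + 8k**3 - 15k**2 - 194k - 280 = ((1/7)k - 36/49)(7k**3 + 92k**2 + 359k + 406) + ((64/49)k**2 + (576/49)k + 128/7)
  7k**3 + 92k**2 + 359k + 406 = ((343/64)k + 1421/64)((64/49)k**2 + (576/49)k + 128/7) + (0)
Last nonzero remainder: (64/49)k**2 + (576/49)k + 128/7. Dividing through by 64/49 gives the monic gcd k**2 + 9k + 14.
Then lcm(f, g) = f·g / gcd(f, g); expanding and making the result monic gives the answer.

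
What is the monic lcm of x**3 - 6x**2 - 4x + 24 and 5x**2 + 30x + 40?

Apply the Euclidean algorithm:
  x**3 - 6x**2 - 4x + 24 = ((1/5)x - 12/5)(5x**2 + 30x + 40) + (60x + 120)
  5x**2 + 30x + 40 = ((1/12)x + 1/3)(60x + 120) + (0)
Last nonzero remainder: 60x + 120. Dividing through by 60 gives the monic gcd x + 2.
Then lcm(f, g) = f·g / gcd(f, g); expanding and making the result monic gives the answer.

x**4 - 2x**3 - 28x**2 + 8x + 96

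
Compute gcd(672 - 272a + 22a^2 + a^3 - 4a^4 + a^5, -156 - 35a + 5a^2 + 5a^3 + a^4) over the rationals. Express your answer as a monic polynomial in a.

-12 + a + a^2

By polynomial division,
  a^5 - 4a^4 + a^3 + 22a^2 - 272a + 672 = (a - 9)(a^4 + 5a^3 + 5a^2 - 35a - 156) + (41a^3 + 102a^2 - 431a - 732)
  a^4 + 5a^3 + 5a^2 - 35a - 156 = ((1/41)a + 103/1681)(41a^3 + 102a^2 - 431a - 732) + ((15570/1681)a^2 + (15570/1681)a - 186840/1681)
  41a^3 + 102a^2 - 431a - 732 = ((68921/15570)a + 102541/15570)((15570/1681)a^2 + (15570/1681)a - 186840/1681) + (0)
Last nonzero remainder: (15570/1681)a^2 + (15570/1681)a - 186840/1681. Dividing through by 15570/1681 gives the monic gcd a^2 + a - 12.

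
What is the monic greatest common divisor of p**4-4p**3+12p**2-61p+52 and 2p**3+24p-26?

p**3+12p-13

Apply the Euclidean algorithm:
  p**4-4p**3+12p**2-61p+52 = ((1/2)p-2)(2p**3+24p-26) + (0)
Last nonzero remainder: 2p**3+24p-26. Dividing through by 2 gives the monic gcd p**3+12p-13.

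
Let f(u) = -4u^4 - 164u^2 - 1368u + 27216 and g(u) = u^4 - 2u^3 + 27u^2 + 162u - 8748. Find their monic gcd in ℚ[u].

u^3 + 7u^2 + 90u + 972

Euclidean algorithm in ℚ[u]:
  -4u^4 - 164u^2 - 1368u + 27216 = (-4)(u^4 - 2u^3 + 27u^2 + 162u - 8748) + (-8u^3 - 56u^2 - 720u - 7776)
  u^4 - 2u^3 + 27u^2 + 162u - 8748 = (-(1/8)u + 9/8)(-8u^3 - 56u^2 - 720u - 7776) + (0)
Last nonzero remainder: -8u^3 - 56u^2 - 720u - 7776. Dividing through by -8 gives the monic gcd u^3 + 7u^2 + 90u + 972.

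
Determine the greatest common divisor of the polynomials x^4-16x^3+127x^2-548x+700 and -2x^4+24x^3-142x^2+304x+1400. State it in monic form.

Repeated division with remainder:
  x^4-16x^3+127x^2-548x+700 = (-1/2)(-2x^4+24x^3-142x^2+304x+1400) + (-4x^3+56x^2-396x+1400)
  -2x^4+24x^3-142x^2+304x+1400 = ((1/2)x+1)(-4x^3+56x^2-396x+1400) + (0)
Last nonzero remainder: -4x^3+56x^2-396x+1400. Dividing through by -4 gives the monic gcd x^3-14x^2+99x-350.

x^3-14x^2+99x-350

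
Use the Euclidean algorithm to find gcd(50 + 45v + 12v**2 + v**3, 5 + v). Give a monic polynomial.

5 + v

By polynomial division,
  v**3 + 12v**2 + 45v + 50 = (v**2 + 7v + 10)(v + 5) + (0)
The last nonzero remainder v + 5 is already monic.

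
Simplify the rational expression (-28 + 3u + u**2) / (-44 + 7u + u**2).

(7 + u)/(11 + u)

Apply the Euclidean algorithm:
  u**2 + 3u - 28 = (u**2 + 7u - 44) + (-4u + 16)
  u**2 + 7u - 44 = (-(1/4)u - 11/4)(-4u + 16) + (0)
Last nonzero remainder: -4u + 16. Dividing through by -4 gives the monic gcd u - 4.
Cancel u - 4 from numerator and denominator to get the reduced form.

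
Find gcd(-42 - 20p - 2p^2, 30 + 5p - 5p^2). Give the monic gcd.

Repeated division with remainder:
  -2p^2 - 20p - 42 = (2/5)(-5p^2 + 5p + 30) + (-22p - 54)
  -5p^2 + 5p + 30 = ((5/22)p - 95/121)(-22p - 54) + (-1500/121)
  -22p - 54 = ((1331/750)p + 1089/250)(-1500/121) + (0)
The last nonzero remainder is the constant -1500/121, so the polynomials are coprime and gcd = 1.

1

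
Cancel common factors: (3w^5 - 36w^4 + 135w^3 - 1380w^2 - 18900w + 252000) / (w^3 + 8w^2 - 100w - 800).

(3w^3 - 30w^2 + 315w - 3150)/(w + 10)

Euclidean algorithm in ℚ[w]:
  3w^5 - 36w^4 + 135w^3 - 1380w^2 - 18900w + 252000 = (3w^2 - 60w + 915)(w^3 + 8w^2 - 100w - 800) + (-12300w^2 + 24600w + 984000)
  w^3 + 8w^2 - 100w - 800 = (-(1/12300)w - 1/1230)(-12300w^2 + 24600w + 984000) + (0)
Last nonzero remainder: -12300w^2 + 24600w + 984000. Dividing through by -12300 gives the monic gcd w^2 - 2w - 80.
Cancel w^2 - 2w - 80 from numerator and denominator to get the reduced form.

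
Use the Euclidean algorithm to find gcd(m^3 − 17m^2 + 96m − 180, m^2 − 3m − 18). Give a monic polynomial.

m − 6

Repeated division with remainder:
  m^3 − 17m^2 + 96m − 180 = (m − 14)(m^2 − 3m − 18) + (72m − 432)
  m^2 − 3m − 18 = ((1/72)m + 1/24)(72m − 432) + (0)
Last nonzero remainder: 72m − 432. Dividing through by 72 gives the monic gcd m − 6.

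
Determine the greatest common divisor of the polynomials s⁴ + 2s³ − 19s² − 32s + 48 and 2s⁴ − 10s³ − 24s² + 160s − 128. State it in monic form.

s³ − s² − 16s + 16

By polynomial division,
  s⁴ + 2s³ − 19s² − 32s + 48 = (1/2)(2s⁴ − 10s³ − 24s² + 160s − 128) + (7s³ − 7s² − 112s + 112)
  2s⁴ − 10s³ − 24s² + 160s − 128 = ((2/7)s − 8/7)(7s³ − 7s² − 112s + 112) + (0)
Last nonzero remainder: 7s³ − 7s² − 112s + 112. Dividing through by 7 gives the monic gcd s³ − s² − 16s + 16.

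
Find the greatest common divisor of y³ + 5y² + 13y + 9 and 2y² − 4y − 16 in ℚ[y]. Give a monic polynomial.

1

Apply the Euclidean algorithm:
  y³ + 5y² + 13y + 9 = ((1/2)y + 7/2)(2y² − 4y − 16) + (35y + 65)
  2y² − 4y − 16 = ((2/35)y − 54/245)(35y + 65) + (−82/49)
  35y + 65 = (−(1715/82)y − 3185/82)(−82/49) + (0)
The last nonzero remainder is the constant −82/49, so the polynomials are coprime and gcd = 1.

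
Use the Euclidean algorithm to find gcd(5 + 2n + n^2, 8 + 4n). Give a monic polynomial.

Apply the Euclidean algorithm:
  n^2 + 2n + 5 = ((1/4)n)(4n + 8) + (5)
  4n + 8 = ((4/5)n + 8/5)(5) + (0)
The last nonzero remainder is the constant 5, so the polynomials are coprime and gcd = 1.

1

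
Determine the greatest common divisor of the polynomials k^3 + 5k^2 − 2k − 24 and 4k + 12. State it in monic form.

k + 3

Repeated division with remainder:
  k^3 + 5k^2 − 2k − 24 = ((1/4)k^2 + (1/2)k − 2)(4k + 12) + (0)
Last nonzero remainder: 4k + 12. Dividing through by 4 gives the monic gcd k + 3.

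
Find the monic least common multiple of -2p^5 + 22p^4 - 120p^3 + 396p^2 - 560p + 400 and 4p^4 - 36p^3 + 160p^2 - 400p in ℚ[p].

Apply the Euclidean algorithm:
  -2p^5 + 22p^4 - 120p^3 + 396p^2 - 560p + 400 = (-(1/2)p + 1)(4p^4 - 36p^3 + 160p^2 - 400p) + (-4p^3 + 36p^2 - 160p + 400)
  4p^4 - 36p^3 + 160p^2 - 400p = (-p)(-4p^3 + 36p^2 - 160p + 400) + (0)
Last nonzero remainder: -4p^3 + 36p^2 - 160p + 400. Dividing through by -4 gives the monic gcd p^3 - 9p^2 + 40p - 100.
Then lcm(f, g) = f·g / gcd(f, g); expanding and making the result monic gives the answer.

p^6 - 11p^5 + 60p^4 - 198p^3 + 280p^2 - 200p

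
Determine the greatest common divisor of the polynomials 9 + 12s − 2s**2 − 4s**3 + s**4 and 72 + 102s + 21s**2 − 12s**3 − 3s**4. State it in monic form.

By polynomial division,
  s**4 − 4s**3 − 2s**2 + 12s + 9 = (−1/3)(−3s**4 − 12s**3 + 21s**2 + 102s + 72) + (−8s**3 + 5s**2 + 46s + 33)
  −3s**4 − 12s**3 + 21s**2 + 102s + 72 = ((3/8)s + 111/64)(−8s**3 + 5s**2 + 46s + 33) + (−(315/64)s**2 + (315/32)s + 945/64)
  −8s**3 + 5s**2 + 46s + 33 = ((512/315)s + 704/315)(−(315/64)s**2 + (315/32)s + 945/64) + (0)
Last nonzero remainder: −(315/64)s**2 + (315/32)s + 945/64. Dividing through by −315/64 gives the monic gcd s**2 − 2s − 3.

−3 − 2s + s**2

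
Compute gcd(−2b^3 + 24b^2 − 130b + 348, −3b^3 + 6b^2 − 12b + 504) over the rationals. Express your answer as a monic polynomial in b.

b − 6

By polynomial division,
  −2b^3 + 24b^2 − 130b + 348 = (2/3)(−3b^3 + 6b^2 − 12b + 504) + (20b^2 − 122b + 12)
  −3b^3 + 6b^2 − 12b + 504 = (−(3/20)b − 123/200)(20b^2 − 122b + 12) + (−(8523/100)b + 25569/50)
  20b^2 − 122b + 12 = (−(2000/8523)b + 200/8523)(−(8523/100)b + 25569/50) + (0)
Last nonzero remainder: −(8523/100)b + 25569/50. Dividing through by −8523/100 gives the monic gcd b − 6.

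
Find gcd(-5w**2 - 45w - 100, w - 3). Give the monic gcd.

1

Repeated division with remainder:
  -5w**2 - 45w - 100 = (-5w - 60)(w - 3) + (-280)
  w - 3 = (-(1/280)w + 3/280)(-280) + (0)
The last nonzero remainder is the constant -280, so the polynomials are coprime and gcd = 1.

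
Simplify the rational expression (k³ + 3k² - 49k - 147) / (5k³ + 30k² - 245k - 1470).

By polynomial division,
  k³ + 3k² - 49k - 147 = (1/5)(5k³ + 30k² - 245k - 1470) + (-3k² + 147)
  5k³ + 30k² - 245k - 1470 = (-(5/3)k - 10)(-3k² + 147) + (0)
Last nonzero remainder: -3k² + 147. Dividing through by -3 gives the monic gcd k² - 49.
Cancel k² - 49 from numerator and denominator to get the reduced form.

(k + 3)/(5k + 30)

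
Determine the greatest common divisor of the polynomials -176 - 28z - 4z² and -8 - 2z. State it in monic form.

1

Apply the Euclidean algorithm:
  -4z² - 28z - 176 = (2z + 6)(-2z - 8) + (-128)
  -2z - 8 = ((1/64)z + 1/16)(-128) + (0)
The last nonzero remainder is the constant -128, so the polynomials are coprime and gcd = 1.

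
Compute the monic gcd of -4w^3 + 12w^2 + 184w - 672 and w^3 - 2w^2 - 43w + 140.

w^2 + 3w - 28

By polynomial division,
  -4w^3 + 12w^2 + 184w - 672 = (-4)(w^3 - 2w^2 - 43w + 140) + (4w^2 + 12w - 112)
  w^3 - 2w^2 - 43w + 140 = ((1/4)w - 5/4)(4w^2 + 12w - 112) + (0)
Last nonzero remainder: 4w^2 + 12w - 112. Dividing through by 4 gives the monic gcd w^2 + 3w - 28.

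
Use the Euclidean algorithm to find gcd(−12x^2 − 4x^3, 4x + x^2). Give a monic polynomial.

x

Apply the Euclidean algorithm:
  −4x^3 − 12x^2 = (−4x + 4)(x^2 + 4x) + (−16x)
  x^2 + 4x = (−(1/16)x − 1/4)(−16x) + (0)
Last nonzero remainder: −16x. Dividing through by −16 gives the monic gcd x.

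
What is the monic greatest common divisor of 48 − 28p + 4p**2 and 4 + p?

1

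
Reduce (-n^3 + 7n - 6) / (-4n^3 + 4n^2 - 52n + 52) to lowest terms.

(n^2 + n - 6)/(4n^2 + 52)

Repeated division with remainder:
  -n^3 + 7n - 6 = (1/4)(-4n^3 + 4n^2 - 52n + 52) + (-n^2 + 20n - 19)
  -4n^3 + 4n^2 - 52n + 52 = (4n + 76)(-n^2 + 20n - 19) + (-1496n + 1496)
  -n^2 + 20n - 19 = ((1/1496)n - 19/1496)(-1496n + 1496) + (0)
Last nonzero remainder: -1496n + 1496. Dividing through by -1496 gives the monic gcd n - 1.
Cancel n - 1 from numerator and denominator to get the reduced form.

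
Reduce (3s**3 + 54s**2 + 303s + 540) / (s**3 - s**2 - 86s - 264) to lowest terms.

(3s**2 + 42s + 135)/(s**2 - 5s - 66)

Apply the Euclidean algorithm:
  3s**3 + 54s**2 + 303s + 540 = (3)(s**3 - s**2 - 86s - 264) + (57s**2 + 561s + 1332)
  s**3 - s**2 - 86s - 264 = ((1/57)s - 206/1083)(57s**2 + 561s + 1332) + (-(960/361)s - 3840/361)
  57s**2 + 561s + 1332 = (-(6859/320)s - 40071/320)(-(960/361)s - 3840/361) + (0)
Last nonzero remainder: -(960/361)s - 3840/361. Dividing through by -960/361 gives the monic gcd s + 4.
Cancel s + 4 from numerator and denominator to get the reduced form.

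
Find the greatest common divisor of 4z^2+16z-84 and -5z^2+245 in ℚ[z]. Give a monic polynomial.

Repeated division with remainder:
  4z^2+16z-84 = (-4/5)(-5z^2+245) + (16z+112)
  -5z^2+245 = (-(5/16)z+35/16)(16z+112) + (0)
Last nonzero remainder: 16z+112. Dividing through by 16 gives the monic gcd z+7.

z+7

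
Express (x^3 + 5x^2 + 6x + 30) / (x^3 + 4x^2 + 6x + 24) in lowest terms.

(x + 5)/(x + 4)

By polynomial division,
  x^3 + 5x^2 + 6x + 30 = (x^3 + 4x^2 + 6x + 24) + (x^2 + 6)
  x^3 + 4x^2 + 6x + 24 = (x + 4)(x^2 + 6) + (0)
The last nonzero remainder x^2 + 6 is already monic.
Cancel x^2 + 6 from numerator and denominator to get the reduced form.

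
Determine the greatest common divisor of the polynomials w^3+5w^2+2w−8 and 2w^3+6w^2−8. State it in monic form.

w^2+w−2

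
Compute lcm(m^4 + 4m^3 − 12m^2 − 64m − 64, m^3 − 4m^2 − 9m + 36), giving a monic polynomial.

m^6 + 4m^5 − 21m^4 − 100m^3 + 44m^2 + 576m + 576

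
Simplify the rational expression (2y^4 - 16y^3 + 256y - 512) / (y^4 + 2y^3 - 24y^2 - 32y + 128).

Apply the Euclidean algorithm:
  2y^4 - 16y^3 + 256y - 512 = (2)(y^4 + 2y^3 - 24y^2 - 32y + 128) + (-20y^3 + 48y^2 + 320y - 768)
  y^4 + 2y^3 - 24y^2 - 32y + 128 = (-(1/20)y - 11/50)(-20y^3 + 48y^2 + 320y - 768) + ((64/25)y^2 - 1024/25)
  -20y^3 + 48y^2 + 320y - 768 = (-(125/16)y + 75/4)((64/25)y^2 - 1024/25) + (0)
Last nonzero remainder: (64/25)y^2 - 1024/25. Dividing through by 64/25 gives the monic gcd y^2 - 16.
Cancel y^2 - 16 from numerator and denominator to get the reduced form.

(2y^2 - 16y + 32)/(y^2 + 2y - 8)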